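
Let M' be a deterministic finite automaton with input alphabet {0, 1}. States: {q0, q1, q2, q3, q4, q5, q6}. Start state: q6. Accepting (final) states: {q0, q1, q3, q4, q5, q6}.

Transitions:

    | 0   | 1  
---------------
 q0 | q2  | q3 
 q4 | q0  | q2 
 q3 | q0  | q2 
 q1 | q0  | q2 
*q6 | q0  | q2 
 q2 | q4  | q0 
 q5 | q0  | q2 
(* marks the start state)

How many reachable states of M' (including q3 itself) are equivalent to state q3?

Reachable states from the start: {q0,q2,q3,q4,q6}. Unreachable: {q1,q5} — drop them.
P0 = {q0,q3,q4,q6} | {q2}.
Split {q0,q3,q4,q6} by δ(·,0) → {q3,q4,q6} and {q0}.
Stable partition: {q3,q4,q6} | {q2} | {q0} — 3 equivalence classes.
The equivalence class containing q3 is {q3,q4,q6}, of size 3.

3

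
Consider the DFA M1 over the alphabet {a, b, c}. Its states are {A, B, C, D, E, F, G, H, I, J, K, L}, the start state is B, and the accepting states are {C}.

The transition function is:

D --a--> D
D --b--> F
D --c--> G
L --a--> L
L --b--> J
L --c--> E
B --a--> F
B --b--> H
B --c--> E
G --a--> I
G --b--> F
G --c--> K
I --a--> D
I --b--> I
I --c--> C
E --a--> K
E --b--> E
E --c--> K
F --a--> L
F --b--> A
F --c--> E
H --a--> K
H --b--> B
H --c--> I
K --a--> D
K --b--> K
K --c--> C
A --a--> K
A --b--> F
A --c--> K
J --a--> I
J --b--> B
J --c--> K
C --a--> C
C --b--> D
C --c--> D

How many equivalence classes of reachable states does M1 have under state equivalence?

All states are reachable from the start state.
P0 = {C} | {A,B,D,E,F,G,H,I,J,K,L}.
On input c, block {A,B,D,E,F,G,H,I,J,K,L} splits into {A,B,D,E,F,G,H,J,L} and {I,K}.
Split {A,B,D,E,F,G,H,J,L} by δ(·,a) → {A,E,G,H,J} and {B,D,F,L}.
Refine {A,E,G,H,J} on symbol b: members go to different blocks, giving {A,G,H,J} and {E}.
Split {B,D,F,L} by δ(·,b) → {B,F,L} and {D}.
The partition is now stable with 6 blocks: {C} | {A,G,H,J} | {I,K} | {B,F,L} | {E} | {D}.

6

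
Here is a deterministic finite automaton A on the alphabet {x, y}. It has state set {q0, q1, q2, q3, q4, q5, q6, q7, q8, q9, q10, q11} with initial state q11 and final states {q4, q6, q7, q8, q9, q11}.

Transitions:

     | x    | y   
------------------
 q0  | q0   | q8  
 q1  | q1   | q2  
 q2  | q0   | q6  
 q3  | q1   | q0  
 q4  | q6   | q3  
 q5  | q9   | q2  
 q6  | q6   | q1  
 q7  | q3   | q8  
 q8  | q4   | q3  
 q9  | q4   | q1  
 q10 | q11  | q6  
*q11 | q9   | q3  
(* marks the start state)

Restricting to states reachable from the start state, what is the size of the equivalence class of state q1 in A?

States {q5,q7,q10} cannot be reached from the start state, so discard them.
Initial partition by acceptance: {q4,q6,q8,q9,q11} | {q0,q1,q2,q3}.
On input y, block {q0,q1,q2,q3} splits into {q0,q2} and {q1,q3}.
The partition is now stable with 3 blocks: {q4,q6,q8,q9,q11} | {q0,q2} | {q1,q3}.
The equivalence class containing q1 is {q1,q3}, of size 2.

2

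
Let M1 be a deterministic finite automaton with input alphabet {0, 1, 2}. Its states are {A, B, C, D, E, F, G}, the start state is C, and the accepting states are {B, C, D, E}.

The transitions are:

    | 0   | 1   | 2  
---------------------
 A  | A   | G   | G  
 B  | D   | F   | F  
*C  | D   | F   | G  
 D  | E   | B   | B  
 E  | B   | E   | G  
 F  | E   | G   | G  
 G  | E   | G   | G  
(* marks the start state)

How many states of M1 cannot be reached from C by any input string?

BFS from C reaches {B, C, D, E, F, G}; the 1 state(s) A are never visited.

1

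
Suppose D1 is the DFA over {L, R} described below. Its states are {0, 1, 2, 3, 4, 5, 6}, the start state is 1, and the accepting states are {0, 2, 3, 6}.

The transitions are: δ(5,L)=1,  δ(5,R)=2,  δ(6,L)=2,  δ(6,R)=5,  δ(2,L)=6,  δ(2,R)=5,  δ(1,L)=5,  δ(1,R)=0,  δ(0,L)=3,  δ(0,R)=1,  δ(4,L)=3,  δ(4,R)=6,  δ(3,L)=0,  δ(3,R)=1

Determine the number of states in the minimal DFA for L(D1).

2

Reachable states from the start: {0,1,2,3,5,6}. Unreachable: {4} — drop them.
Initial partition by acceptance: {0,2,3,6} | {1,5}.
No further refinement is possible. Final partition (2 blocks): {0,2,3,6} | {1,5}.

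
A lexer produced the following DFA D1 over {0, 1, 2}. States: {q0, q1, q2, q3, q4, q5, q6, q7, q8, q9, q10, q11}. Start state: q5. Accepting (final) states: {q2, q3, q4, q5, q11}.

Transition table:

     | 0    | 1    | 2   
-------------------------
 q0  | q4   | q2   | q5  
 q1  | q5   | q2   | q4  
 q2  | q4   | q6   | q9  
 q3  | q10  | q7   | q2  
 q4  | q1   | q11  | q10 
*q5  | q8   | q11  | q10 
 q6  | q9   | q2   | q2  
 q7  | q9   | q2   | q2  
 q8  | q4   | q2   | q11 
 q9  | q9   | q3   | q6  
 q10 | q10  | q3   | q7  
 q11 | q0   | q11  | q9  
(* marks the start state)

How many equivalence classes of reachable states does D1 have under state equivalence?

All states are reachable from the start state.
P0 = {q2,q3,q4,q5,q11} | {q0,q1,q6,q7,q8,q9,q10}.
Refine {q2,q3,q4,q5,q11} on symbol 0: members go to different blocks, giving {q3,q4,q5,q11} and {q2}.
On input 1, block {q3,q4,q5,q11} splits into {q4,q5,q11} and {q3}.
On input 0, block {q0,q1,q6,q7,q8,q9,q10} splits into {q6,q7,q9,q10} and {q0,q1,q8}.
Split {q6,q7,q9,q10} by δ(·,1) → {q6,q7} and {q9,q10}.
Stable partition: {q4,q5,q11} | {q6,q7} | {q2} | {q3} | {q0,q1,q8} | {q9,q10} — 6 equivalence classes.

6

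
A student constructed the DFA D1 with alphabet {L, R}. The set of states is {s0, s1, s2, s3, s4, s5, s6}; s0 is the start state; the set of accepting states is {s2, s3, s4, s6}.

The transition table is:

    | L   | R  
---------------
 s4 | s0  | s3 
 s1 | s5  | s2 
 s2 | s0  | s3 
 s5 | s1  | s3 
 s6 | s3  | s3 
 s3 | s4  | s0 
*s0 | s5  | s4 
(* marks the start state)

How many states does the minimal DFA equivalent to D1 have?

States {s6} cannot be reached from the start state, so discard them.
Start with accepting vs non-accepting: {s2,s3,s4} | {s0,s1,s5}.
Split {s2,s3,s4} by δ(·,L) → {s2,s4} and {s3}.
Refine {s0,s1,s5} on symbol R: members go to different blocks, giving {s0,s1} and {s5}.
No further refinement is possible. Final partition (4 blocks): {s2,s4} | {s0,s1} | {s3} | {s5}.

4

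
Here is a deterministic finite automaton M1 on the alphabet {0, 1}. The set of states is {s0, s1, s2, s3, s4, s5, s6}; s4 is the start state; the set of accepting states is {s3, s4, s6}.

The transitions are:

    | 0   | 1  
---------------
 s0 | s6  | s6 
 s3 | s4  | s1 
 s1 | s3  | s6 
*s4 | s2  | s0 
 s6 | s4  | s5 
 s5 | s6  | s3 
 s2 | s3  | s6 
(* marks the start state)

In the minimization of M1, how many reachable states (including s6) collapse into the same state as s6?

2

Every state is reachable, so we keep all 7.
P0 = {s3,s4,s6} | {s0,s1,s2,s5}.
Split {s3,s4,s6} by δ(·,0) → {s3,s6} and {s4}.
No further refinement is possible. Final partition (3 blocks): {s3,s6} | {s0,s1,s2,s5} | {s4}.
State s6 belongs to the block {s3,s6}, which has 2 states.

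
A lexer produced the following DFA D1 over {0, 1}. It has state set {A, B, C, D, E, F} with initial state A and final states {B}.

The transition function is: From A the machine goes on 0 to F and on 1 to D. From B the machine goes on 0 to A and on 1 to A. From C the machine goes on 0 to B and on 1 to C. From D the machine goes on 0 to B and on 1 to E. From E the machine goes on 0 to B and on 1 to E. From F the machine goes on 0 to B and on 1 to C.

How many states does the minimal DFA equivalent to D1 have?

All states are reachable from the start state.
Initial partition by acceptance: {B} | {A,C,D,E,F}.
Refine {A,C,D,E,F} on symbol 0: members go to different blocks, giving {C,D,E,F} and {A}.
No further refinement is possible. Final partition (3 blocks): {B} | {C,D,E,F} | {A}.

3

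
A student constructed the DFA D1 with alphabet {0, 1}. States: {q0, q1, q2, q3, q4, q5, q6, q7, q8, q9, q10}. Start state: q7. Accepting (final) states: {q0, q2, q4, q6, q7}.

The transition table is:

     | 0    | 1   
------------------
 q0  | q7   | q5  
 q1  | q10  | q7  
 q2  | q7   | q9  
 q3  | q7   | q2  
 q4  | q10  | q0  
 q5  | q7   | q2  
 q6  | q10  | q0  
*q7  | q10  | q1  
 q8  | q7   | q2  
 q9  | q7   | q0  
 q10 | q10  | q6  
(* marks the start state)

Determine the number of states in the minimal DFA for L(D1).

6

Reachable states from the start: {q0,q1,q2,q5,q6,q7,q9,q10}. Unreachable: {q3,q4,q8} — drop them.
P0 = {q0,q2,q6,q7} | {q1,q5,q9,q10}.
On input 0, block {q0,q2,q6,q7} splits into {q0,q2} and {q6,q7}.
On input 0, block {q1,q5,q9,q10} splits into {q1,q10} and {q5,q9}.
Split {q6,q7} by δ(·,1) → {q6} and {q7}.
On input 1, block {q1,q10} splits into {q1} and {q10}.
Stable partition: {q0,q2} | {q1} | {q6} | {q5,q9} | {q7} | {q10} — 6 equivalence classes.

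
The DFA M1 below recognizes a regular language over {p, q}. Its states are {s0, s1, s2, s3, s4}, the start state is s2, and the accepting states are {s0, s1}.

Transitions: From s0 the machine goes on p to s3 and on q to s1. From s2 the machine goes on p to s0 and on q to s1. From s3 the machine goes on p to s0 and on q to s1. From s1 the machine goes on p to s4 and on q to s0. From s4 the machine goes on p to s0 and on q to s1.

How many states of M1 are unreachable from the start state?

0

Every one of the 5 states is reachable from s2.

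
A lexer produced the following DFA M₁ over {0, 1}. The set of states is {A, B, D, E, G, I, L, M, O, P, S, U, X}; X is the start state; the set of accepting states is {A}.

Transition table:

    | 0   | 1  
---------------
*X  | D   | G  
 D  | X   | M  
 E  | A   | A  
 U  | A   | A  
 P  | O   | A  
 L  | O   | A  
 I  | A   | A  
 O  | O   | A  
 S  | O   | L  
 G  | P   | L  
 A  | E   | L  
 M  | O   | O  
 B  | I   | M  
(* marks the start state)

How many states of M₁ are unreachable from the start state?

4

No path from X leads to B, I, S, U; the other 9 states are all reachable.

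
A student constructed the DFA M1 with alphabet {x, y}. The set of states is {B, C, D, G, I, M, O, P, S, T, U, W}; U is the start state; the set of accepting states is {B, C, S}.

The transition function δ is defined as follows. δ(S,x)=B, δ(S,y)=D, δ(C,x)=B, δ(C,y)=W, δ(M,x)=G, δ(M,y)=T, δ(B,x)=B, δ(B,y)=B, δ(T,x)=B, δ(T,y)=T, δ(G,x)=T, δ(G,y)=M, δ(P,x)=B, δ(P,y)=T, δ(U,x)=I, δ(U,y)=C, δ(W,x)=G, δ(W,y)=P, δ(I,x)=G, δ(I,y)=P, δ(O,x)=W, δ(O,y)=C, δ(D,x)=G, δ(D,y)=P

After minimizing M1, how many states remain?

First remove the unreachable states {D,O,S}; 9 states remain.
Start with accepting vs non-accepting: {B,C} | {G,I,M,P,T,U,W}.
Refine {B,C} on symbol y: members go to different blocks, giving {C} and {B}.
Refine {G,I,M,P,T,U,W} on symbol x: members go to different blocks, giving {G,I,M,U,W} and {P,T}.
Refine {G,I,M,U,W} on symbol x: members go to different blocks, giving {I,M,U,W} and {G}.
Split {I,M,U,W} by δ(·,x) → {I,M,W} and {U}.
No further refinement is possible. Final partition (6 blocks): {C} | {I,M,W} | {B} | {P,T} | {G} | {U}.

6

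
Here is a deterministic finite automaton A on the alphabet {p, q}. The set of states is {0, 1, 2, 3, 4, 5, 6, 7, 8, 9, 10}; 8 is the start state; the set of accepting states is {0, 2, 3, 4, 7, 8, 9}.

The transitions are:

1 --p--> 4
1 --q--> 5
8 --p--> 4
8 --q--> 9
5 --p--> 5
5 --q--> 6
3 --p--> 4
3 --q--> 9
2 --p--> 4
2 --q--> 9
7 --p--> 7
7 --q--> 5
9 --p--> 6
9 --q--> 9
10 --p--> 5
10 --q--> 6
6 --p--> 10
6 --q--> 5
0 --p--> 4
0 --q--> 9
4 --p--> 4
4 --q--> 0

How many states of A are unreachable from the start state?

Starting at 8 and following transitions, the reachable set is {0, 4, 5, 6, 8, 9, 10}. That leaves 1, 2, 3, 7 unreachable — 4 in total.

4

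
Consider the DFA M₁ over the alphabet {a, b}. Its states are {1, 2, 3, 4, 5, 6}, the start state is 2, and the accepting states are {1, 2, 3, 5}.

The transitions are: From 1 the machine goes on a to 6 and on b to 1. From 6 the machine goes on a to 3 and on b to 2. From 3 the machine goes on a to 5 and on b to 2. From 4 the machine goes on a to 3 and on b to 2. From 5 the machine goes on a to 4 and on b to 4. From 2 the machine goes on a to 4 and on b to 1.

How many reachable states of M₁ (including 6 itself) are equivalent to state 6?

P0 = {1,2,3,5} | {4,6}.
Refine {1,2,3,5} on symbol a: members go to different blocks, giving {1,2,5} and {3}.
Refine {1,2,5} on symbol b: members go to different blocks, giving {1,2} and {5}.
Stable partition: {1,2} | {4,6} | {3} | {5} — 4 equivalence classes.
State 6 belongs to the block {4,6}, which has 2 states.

2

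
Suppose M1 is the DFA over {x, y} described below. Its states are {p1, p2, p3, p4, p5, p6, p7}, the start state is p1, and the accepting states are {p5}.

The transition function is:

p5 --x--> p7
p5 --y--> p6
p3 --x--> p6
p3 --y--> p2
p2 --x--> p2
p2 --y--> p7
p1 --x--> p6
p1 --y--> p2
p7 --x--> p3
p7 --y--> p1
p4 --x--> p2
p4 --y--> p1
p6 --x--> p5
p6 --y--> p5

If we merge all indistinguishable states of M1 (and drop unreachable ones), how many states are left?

5

Reachable states from the start: {p1,p2,p3,p5,p6,p7}. Unreachable: {p4} — drop them.
Initial partition by acceptance: {p5} | {p1,p2,p3,p6,p7}.
On input x, block {p1,p2,p3,p6,p7} splits into {p1,p2,p3,p7} and {p6}.
On input x, block {p1,p2,p3,p7} splits into {p1,p3} and {p2,p7}.
Split {p2,p7} by δ(·,x) → {p2} and {p7}.
The partition is now stable with 5 blocks: {p5} | {p1,p3} | {p6} | {p2} | {p7}.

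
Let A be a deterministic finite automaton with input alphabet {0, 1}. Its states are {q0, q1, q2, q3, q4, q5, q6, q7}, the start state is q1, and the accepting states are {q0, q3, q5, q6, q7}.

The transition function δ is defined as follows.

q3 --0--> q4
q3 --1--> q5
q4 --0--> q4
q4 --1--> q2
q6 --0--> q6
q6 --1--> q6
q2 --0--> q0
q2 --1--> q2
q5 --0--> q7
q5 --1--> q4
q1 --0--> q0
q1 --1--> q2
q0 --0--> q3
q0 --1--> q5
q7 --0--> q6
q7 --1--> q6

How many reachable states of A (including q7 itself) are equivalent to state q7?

2

Start with accepting vs non-accepting: {q0,q3,q5,q6,q7} | {q1,q2,q4}.
Split {q0,q3,q5,q6,q7} by δ(·,0) → {q0,q5,q6,q7} and {q3}.
On input 0, block {q0,q5,q6,q7} splits into {q5,q6,q7} and {q0}.
Split {q5,q6,q7} by δ(·,1) → {q6,q7} and {q5}.
Refine {q1,q2,q4} on symbol 0: members go to different blocks, giving {q1,q2} and {q4}.
The partition is now stable with 6 blocks: {q6,q7} | {q1,q2} | {q3} | {q0} | {q5} | {q4}.
The equivalence class containing q7 is {q6,q7}, of size 2.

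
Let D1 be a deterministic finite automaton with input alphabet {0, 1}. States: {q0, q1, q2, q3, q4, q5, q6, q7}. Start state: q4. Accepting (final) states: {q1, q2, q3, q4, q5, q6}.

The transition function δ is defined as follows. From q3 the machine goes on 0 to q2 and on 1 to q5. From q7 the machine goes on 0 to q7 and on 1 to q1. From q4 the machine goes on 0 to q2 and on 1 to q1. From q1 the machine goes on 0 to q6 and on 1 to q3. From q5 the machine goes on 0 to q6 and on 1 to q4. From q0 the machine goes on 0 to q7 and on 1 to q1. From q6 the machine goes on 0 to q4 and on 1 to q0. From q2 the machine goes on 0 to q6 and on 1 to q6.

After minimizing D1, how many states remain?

P0 = {q1,q2,q3,q4,q5,q6} | {q0,q7}.
Split {q1,q2,q3,q4,q5,q6} by δ(·,1) → {q1,q2,q3,q4,q5} and {q6}.
On input 0, block {q1,q2,q3,q4,q5} splits into {q1,q2,q5} and {q3,q4}.
Split {q1,q2,q5} by δ(·,1) → {q1,q5} and {q2}.
No further refinement is possible. Final partition (5 blocks): {q1,q5} | {q0,q7} | {q6} | {q3,q4} | {q2}.

5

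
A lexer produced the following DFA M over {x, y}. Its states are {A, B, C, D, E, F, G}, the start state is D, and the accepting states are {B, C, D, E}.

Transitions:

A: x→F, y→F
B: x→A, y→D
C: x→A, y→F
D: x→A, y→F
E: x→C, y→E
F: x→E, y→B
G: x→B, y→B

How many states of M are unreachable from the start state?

No path from D leads to G; the other 6 states are all reachable.

1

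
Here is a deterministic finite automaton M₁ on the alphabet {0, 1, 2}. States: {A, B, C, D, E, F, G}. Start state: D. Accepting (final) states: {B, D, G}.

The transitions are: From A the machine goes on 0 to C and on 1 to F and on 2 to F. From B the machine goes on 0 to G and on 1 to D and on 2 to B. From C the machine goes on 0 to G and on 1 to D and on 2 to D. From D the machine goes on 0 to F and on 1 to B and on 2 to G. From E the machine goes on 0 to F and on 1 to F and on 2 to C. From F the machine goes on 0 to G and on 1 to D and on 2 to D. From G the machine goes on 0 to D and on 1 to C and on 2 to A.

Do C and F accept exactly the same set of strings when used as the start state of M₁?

First remove the unreachable states {E}; 6 states remain.
Initial partition by acceptance: {B,D,G} | {A,C,F}.
Split {B,D,G} by δ(·,0) → {B,G} and {D}.
Split {B,G} by δ(·,0) → {B} and {G}.
On input 0, block {A,C,F} splits into {C,F} and {A}.
The partition is now stable with 5 blocks: {B} | {C,F} | {D} | {G} | {A}.
C and F lie in the same block of the stable partition, so they are equivalent — no string distinguishes them.

Yes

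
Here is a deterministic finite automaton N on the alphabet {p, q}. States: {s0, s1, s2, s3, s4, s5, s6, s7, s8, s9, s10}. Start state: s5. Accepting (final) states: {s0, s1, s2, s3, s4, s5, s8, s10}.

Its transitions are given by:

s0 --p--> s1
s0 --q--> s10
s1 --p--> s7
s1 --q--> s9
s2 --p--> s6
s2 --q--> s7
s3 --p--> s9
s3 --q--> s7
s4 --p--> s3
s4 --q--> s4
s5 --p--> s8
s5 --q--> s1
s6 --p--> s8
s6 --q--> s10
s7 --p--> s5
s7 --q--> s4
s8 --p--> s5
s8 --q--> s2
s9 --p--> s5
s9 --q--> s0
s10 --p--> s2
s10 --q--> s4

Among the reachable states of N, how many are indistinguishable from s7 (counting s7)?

3

All states are reachable from the start state.
Initial partition by acceptance: {s0,s1,s2,s3,s4,s5,s8,s10} | {s6,s7,s9}.
Refine {s0,s1,s2,s3,s4,s5,s8,s10} on symbol p: members go to different blocks, giving {s0,s4,s5,s8,s10} and {s1,s2,s3}.
On input p, block {s0,s4,s5,s8,s10} splits into {s0,s4,s10} and {s5,s8}.
No further refinement is possible. Final partition (4 blocks): {s0,s4,s10} | {s6,s7,s9} | {s1,s2,s3} | {s5,s8}.
State s7 belongs to the block {s6,s7,s9}, which has 3 states.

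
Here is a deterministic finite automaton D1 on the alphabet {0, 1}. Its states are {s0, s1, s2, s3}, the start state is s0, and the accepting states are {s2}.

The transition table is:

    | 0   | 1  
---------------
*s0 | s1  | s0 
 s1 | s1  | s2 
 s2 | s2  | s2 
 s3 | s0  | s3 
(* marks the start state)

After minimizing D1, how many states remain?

3

States {s3} cannot be reached from the start state, so discard them.
Initial partition by acceptance: {s2} | {s0,s1}.
Refine {s0,s1} on symbol 1: members go to different blocks, giving {s0} and {s1}.
Stable partition: {s2} | {s0} | {s1} — 3 equivalence classes.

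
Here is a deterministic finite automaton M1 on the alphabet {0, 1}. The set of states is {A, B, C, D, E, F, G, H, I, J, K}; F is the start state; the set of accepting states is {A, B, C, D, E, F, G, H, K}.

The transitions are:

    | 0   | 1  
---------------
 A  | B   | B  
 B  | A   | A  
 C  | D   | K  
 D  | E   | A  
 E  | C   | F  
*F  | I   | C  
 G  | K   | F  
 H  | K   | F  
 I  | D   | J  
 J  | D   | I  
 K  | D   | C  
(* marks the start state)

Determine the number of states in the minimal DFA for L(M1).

6

Reachable states from the start: {A,B,C,D,E,F,I,J,K}. Unreachable: {G,H} — drop them.
Start with accepting vs non-accepting: {A,B,C,D,E,F,K} | {I,J}.
Split {A,B,C,D,E,F,K} by δ(·,0) → {A,B,C,D,E,K} and {F}.
Refine {A,B,C,D,E,K} on symbol 1: members go to different blocks, giving {A,B,C,D,K} and {E}.
Split {A,B,C,D,K} by δ(·,0) → {A,B,C,K} and {D}.
Split {A,B,C,K} by δ(·,0) → {A,B} and {C,K}.
Stable partition: {A,B} | {I,J} | {F} | {E} | {D} | {C,K} — 6 equivalence classes.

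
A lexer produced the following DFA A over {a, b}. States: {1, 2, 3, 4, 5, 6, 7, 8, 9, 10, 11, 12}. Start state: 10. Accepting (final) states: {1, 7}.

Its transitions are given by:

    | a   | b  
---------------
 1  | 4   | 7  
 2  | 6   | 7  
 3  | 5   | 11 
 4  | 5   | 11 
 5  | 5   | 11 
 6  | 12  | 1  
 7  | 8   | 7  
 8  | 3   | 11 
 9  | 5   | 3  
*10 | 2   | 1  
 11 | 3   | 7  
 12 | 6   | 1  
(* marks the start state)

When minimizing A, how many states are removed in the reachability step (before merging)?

BFS from 10 reaches {1, 2, 3, 4, 5, 6, 7, 8, 10, 11, 12}; the 1 state(s) 9 are never visited.

1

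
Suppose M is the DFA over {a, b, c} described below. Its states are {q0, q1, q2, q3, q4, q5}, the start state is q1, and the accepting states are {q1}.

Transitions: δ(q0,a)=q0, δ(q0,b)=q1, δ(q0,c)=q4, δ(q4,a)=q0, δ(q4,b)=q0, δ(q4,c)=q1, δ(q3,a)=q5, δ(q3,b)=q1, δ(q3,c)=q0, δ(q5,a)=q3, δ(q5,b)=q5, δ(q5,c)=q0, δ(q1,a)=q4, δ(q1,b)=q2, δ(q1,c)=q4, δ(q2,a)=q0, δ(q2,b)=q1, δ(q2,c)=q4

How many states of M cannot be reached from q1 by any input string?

2

No path from q1 leads to q3, q5; the other 4 states are all reachable.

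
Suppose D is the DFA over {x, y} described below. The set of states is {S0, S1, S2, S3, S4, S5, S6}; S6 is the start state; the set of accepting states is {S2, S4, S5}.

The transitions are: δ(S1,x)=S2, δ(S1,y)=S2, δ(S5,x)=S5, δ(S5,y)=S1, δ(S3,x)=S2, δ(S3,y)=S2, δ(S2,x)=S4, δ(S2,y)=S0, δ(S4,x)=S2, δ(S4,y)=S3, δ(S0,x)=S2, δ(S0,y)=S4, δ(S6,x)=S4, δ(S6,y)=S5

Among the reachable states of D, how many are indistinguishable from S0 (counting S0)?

Start with accepting vs non-accepting: {S2,S4,S5} | {S0,S1,S3,S6}.
No further refinement is possible. Final partition (2 blocks): {S2,S4,S5} | {S0,S1,S3,S6}.
State S0 belongs to the block {S0,S1,S3,S6}, which has 4 states.

4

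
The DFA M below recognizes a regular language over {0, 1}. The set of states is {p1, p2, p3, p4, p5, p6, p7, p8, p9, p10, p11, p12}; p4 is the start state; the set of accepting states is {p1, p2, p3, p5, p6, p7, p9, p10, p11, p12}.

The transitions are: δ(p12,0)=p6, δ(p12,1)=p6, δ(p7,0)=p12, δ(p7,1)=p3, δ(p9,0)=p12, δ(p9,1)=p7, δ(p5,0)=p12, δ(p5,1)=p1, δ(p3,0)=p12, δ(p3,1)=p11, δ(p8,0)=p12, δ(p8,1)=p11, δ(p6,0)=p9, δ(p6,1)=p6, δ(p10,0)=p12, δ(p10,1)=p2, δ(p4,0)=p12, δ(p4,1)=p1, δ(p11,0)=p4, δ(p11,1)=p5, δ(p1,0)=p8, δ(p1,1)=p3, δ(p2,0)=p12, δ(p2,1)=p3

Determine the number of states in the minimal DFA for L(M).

7

First remove the unreachable states {p2,p10}; 10 states remain.
Start with accepting vs non-accepting: {p1,p3,p5,p6,p7,p9,p11,p12} | {p4,p8}.
Split {p1,p3,p5,p6,p7,p9,p11,p12} by δ(·,0) → {p3,p5,p6,p7,p9,p12} and {p1,p11}.
Refine {p3,p5,p6,p7,p9,p12} on symbol 1: members go to different blocks, giving {p6,p7,p9,p12} and {p3,p5}.
On input 1, block {p6,p7,p9,p12} splits into {p6,p9,p12} and {p7}.
On input 1, block {p6,p9,p12} splits into {p6,p12} and {p9}.
Split {p6,p12} by δ(·,0) → {p6} and {p12}.
The partition is now stable with 7 blocks: {p6} | {p4,p8} | {p1,p11} | {p3,p5} | {p7} | {p9} | {p12}.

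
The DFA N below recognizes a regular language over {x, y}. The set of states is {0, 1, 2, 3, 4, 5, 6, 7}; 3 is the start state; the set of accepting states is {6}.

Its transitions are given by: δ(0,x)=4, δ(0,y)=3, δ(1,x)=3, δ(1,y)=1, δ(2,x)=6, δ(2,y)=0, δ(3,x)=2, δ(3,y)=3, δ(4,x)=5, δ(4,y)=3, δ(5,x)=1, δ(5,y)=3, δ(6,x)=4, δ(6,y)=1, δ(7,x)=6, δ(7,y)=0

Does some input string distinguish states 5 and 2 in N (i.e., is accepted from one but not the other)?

First remove the unreachable states {7}; 7 states remain.
Initial partition by acceptance: {6} | {0,1,2,3,4,5}.
On input x, block {0,1,2,3,4,5} splits into {0,1,3,4,5} and {2}.
On input x, block {0,1,3,4,5} splits into {0,1,4,5} and {3}.
Refine {0,1,4,5} on symbol x: members go to different blocks, giving {0,4,5} and {1}.
On input x, block {0,4,5} splits into {0,4} and {5}.
On input x, block {0,4} splits into {0} and {4}.
Stable partition: {6} | {0} | {2} | {3} | {1} | {5} | {4} — 7 equivalence classes.
5 and 2 end up in different blocks, so they are distinguishable. For instance, the string 'x' is accepted from only 2.

Yes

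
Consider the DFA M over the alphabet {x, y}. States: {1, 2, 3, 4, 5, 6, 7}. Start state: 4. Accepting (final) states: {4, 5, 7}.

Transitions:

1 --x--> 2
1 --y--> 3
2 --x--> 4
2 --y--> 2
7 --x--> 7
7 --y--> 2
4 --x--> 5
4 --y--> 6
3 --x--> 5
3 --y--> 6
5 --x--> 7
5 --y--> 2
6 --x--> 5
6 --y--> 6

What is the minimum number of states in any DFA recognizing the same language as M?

2

First remove the unreachable states {1,3}; 5 states remain.
Initial partition by acceptance: {4,5,7} | {2,6}.
Stable partition: {4,5,7} | {2,6} — 2 equivalence classes.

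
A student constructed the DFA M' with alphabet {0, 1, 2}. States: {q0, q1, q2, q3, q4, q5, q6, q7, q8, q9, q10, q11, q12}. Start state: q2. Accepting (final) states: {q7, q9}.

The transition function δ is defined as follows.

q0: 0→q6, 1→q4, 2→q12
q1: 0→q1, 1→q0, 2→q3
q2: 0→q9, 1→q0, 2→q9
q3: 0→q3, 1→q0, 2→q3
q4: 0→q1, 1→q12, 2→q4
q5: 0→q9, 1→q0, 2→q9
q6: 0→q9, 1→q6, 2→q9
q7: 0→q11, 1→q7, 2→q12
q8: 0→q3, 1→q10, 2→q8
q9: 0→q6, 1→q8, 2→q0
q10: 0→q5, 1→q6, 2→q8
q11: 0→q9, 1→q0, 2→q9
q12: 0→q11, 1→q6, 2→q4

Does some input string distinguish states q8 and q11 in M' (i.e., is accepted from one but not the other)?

States {q7} cannot be reached from the start state, so discard them.
Initial partition by acceptance: {q9} | {q0,q1,q2,q3,q4,q5,q6,q8,q10,q11,q12}.
On input 0, block {q0,q1,q2,q3,q4,q5,q6,q8,q10,q11,q12} splits into {q0,q1,q3,q4,q8,q10,q12} and {q2,q5,q6,q11}.
On input 0, block {q0,q1,q3,q4,q8,q10,q12} splits into {q1,q3,q4,q8} and {q0,q10,q12}.
On input 1, block {q2,q5,q6,q11} splits into {q2,q5,q11} and {q6}.
Split {q0,q10,q12} by δ(·,0) → {q10,q12} and {q0}.
Split {q1,q3,q4,q8} by δ(·,1) → {q1,q3} and {q4,q8}.
No further refinement is possible. Final partition (7 blocks): {q9} | {q1,q3} | {q2,q5,q11} | {q10,q12} | {q6} | {q0} | {q4,q8}.
q8 and q11 end up in different blocks, so they are distinguishable. For instance, the string '0' is accepted from only q11.

Yes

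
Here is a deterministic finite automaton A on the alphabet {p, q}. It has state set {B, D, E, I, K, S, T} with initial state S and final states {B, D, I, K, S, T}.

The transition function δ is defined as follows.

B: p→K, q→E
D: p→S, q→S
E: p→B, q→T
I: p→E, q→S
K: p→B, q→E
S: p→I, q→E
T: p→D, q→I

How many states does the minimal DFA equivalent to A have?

6

Start with accepting vs non-accepting: {B,D,I,K,S,T} | {E}.
Refine {B,D,I,K,S,T} on symbol p: members go to different blocks, giving {B,D,K,S,T} and {I}.
Split {B,D,K,S,T} by δ(·,p) → {B,D,K,T} and {S}.
Refine {B,D,K,T} on symbol p: members go to different blocks, giving {B,K,T} and {D}.
Refine {B,K,T} on symbol p: members go to different blocks, giving {B,K} and {T}.
Stable partition: {B,K} | {E} | {I} | {S} | {D} | {T} — 6 equivalence classes.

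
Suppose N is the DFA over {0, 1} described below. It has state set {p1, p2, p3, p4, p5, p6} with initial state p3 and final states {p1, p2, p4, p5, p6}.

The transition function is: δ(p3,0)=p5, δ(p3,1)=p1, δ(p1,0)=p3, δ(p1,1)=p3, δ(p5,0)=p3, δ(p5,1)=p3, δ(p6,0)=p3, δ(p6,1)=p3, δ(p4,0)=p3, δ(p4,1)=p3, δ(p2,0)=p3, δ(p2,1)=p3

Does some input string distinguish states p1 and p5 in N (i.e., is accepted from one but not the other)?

Reachable states from the start: {p1,p3,p5}. Unreachable: {p2,p4,p6} — drop them.
Initial partition by acceptance: {p1,p5} | {p3}.
The partition is now stable with 2 blocks: {p1,p5} | {p3}.
p1 and p5 lie in the same block of the stable partition, so they are equivalent — no string distinguishes them.

No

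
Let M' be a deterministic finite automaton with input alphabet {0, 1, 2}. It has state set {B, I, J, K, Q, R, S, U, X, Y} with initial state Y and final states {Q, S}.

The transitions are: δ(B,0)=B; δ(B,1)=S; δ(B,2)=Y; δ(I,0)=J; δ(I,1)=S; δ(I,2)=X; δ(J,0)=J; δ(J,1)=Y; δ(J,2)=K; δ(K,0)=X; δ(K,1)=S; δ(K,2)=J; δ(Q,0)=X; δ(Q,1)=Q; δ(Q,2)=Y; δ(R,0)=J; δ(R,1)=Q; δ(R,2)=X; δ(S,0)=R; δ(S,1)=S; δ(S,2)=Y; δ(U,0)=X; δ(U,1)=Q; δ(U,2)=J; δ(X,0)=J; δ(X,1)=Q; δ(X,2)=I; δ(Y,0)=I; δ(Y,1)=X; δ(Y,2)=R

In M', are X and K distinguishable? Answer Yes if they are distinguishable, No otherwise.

Yes

States {B,U} cannot be reached from the start state, so discard them.
P0 = {Q,S} | {I,J,K,R,X,Y}.
On input 1, block {I,J,K,R,X,Y} splits into {I,K,R,X} and {J,Y}.
On input 0, block {I,K,R,X} splits into {I,R,X} and {K}.
On input 0, block {J,Y} splits into {Y} and {J}.
Stable partition: {Q,S} | {I,R,X} | {Y} | {K} | {J} — 5 equivalence classes.
X and K end up in different blocks, so they are distinguishable. For instance, the string '01' is accepted from only K.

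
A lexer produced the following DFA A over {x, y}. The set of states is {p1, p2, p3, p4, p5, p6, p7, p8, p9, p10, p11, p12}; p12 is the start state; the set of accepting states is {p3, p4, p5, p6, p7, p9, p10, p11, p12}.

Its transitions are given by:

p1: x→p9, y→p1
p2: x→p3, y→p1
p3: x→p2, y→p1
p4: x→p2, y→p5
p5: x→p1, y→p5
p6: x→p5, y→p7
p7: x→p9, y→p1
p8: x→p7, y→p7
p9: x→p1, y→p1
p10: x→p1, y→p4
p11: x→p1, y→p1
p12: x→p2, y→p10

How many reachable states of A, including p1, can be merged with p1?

Reachable states from the start: {p1,p2,p3,p4,p5,p9,p10,p12}. Unreachable: {p6,p7,p8,p11} — drop them.
Start with accepting vs non-accepting: {p3,p4,p5,p9,p10,p12} | {p1,p2}.
Split {p3,p4,p5,p9,p10,p12} by δ(·,y) → {p4,p5,p10,p12} and {p3,p9}.
Stable partition: {p4,p5,p10,p12} | {p1,p2} | {p3,p9} — 3 equivalence classes.
The equivalence class containing p1 is {p1,p2}, of size 2.

2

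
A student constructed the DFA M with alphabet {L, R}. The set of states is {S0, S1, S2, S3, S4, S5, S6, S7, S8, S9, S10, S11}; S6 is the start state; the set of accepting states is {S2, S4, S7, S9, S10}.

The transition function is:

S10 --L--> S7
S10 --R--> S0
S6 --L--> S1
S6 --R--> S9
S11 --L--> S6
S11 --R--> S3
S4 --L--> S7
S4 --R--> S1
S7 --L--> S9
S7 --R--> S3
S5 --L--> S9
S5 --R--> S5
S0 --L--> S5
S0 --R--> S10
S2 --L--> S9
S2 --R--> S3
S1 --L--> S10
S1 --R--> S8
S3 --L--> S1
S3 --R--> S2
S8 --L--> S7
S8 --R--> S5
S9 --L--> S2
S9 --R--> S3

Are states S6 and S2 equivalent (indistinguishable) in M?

No

States {S4,S11} cannot be reached from the start state, so discard them.
P0 = {S2,S7,S9,S10} | {S0,S1,S3,S5,S6,S8}.
Refine {S0,S1,S3,S5,S6,S8} on symbol L: members go to different blocks, giving {S0,S3,S6} and {S1,S5,S8}.
No further refinement is possible. Final partition (3 blocks): {S2,S7,S9,S10} | {S0,S3,S6} | {S1,S5,S8}.
S6 and S2 end up in different blocks, so they are distinguishable. For instance, the string 'ε' is accepted from only S2.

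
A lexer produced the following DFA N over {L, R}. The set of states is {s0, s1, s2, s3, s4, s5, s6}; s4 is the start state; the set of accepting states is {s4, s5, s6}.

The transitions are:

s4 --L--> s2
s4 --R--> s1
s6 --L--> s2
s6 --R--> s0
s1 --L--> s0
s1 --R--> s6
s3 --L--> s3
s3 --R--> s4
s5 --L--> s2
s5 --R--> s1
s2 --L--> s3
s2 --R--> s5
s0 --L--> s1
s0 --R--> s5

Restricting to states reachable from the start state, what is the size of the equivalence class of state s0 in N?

4

Every state is reachable, so we keep all 7.
Start with accepting vs non-accepting: {s4,s5,s6} | {s0,s1,s2,s3}.
No further refinement is possible. Final partition (2 blocks): {s4,s5,s6} | {s0,s1,s2,s3}.
State s0 belongs to the block {s0,s1,s2,s3}, which has 4 states.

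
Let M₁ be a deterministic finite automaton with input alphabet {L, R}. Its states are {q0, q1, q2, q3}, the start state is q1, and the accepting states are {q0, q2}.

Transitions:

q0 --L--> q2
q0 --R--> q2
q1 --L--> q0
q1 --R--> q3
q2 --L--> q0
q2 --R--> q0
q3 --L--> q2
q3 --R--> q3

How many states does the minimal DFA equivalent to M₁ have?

2

Initial partition by acceptance: {q0,q2} | {q1,q3}.
The partition is now stable with 2 blocks: {q0,q2} | {q1,q3}.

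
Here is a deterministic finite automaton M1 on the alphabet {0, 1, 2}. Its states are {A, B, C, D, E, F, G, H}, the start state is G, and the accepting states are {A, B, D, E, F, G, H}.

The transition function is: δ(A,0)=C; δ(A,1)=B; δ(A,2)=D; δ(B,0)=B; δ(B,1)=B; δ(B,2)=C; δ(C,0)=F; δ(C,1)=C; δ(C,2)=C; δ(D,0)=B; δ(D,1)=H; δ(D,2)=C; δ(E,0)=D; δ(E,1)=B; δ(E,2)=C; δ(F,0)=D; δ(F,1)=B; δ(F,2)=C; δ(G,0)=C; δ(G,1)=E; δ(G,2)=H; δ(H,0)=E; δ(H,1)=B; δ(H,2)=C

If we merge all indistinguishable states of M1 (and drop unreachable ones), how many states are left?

States {A} cannot be reached from the start state, so discard them.
Start with accepting vs non-accepting: {B,D,E,F,G,H} | {C}.
Split {B,D,E,F,G,H} by δ(·,0) → {B,D,E,F,H} and {G}.
No further refinement is possible. Final partition (3 blocks): {B,D,E,F,H} | {C} | {G}.

3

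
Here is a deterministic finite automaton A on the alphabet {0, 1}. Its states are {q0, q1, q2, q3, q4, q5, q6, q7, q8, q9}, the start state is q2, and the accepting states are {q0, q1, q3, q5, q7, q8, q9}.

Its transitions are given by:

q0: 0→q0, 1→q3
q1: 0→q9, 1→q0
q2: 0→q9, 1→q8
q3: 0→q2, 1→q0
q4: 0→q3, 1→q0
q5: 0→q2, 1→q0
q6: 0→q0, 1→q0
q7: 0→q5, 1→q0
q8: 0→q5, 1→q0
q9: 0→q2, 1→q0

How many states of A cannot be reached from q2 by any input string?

BFS from q2 reaches {q0, q2, q3, q5, q8, q9}; the 4 state(s) q1, q4, q6, q7 are never visited.

4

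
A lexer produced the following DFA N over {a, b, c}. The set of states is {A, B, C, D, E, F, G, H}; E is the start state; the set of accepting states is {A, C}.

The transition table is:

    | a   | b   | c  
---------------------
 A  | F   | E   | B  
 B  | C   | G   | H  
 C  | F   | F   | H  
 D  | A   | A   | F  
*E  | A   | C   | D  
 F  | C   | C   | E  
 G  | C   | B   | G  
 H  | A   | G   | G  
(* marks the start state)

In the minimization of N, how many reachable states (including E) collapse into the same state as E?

3

All states are reachable from the start state.
Initial partition by acceptance: {A,C} | {B,D,E,F,G,H}.
Refine {B,D,E,F,G,H} on symbol b: members go to different blocks, giving {B,G,H} and {D,E,F}.
The partition is now stable with 3 blocks: {A,C} | {B,G,H} | {D,E,F}.
The equivalence class containing E is {D,E,F}, of size 3.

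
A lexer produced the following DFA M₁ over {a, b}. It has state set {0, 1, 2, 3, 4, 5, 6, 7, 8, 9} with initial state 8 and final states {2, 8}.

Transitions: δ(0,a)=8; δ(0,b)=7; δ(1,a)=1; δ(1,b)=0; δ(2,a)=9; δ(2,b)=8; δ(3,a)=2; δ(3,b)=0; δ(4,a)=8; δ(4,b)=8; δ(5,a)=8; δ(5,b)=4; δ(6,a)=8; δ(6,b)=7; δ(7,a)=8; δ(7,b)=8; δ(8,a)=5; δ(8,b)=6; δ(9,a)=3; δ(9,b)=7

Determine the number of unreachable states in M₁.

BFS from 8 reaches {4, 5, 6, 7, 8}; the 5 state(s) 0, 1, 2, 3, 9 are never visited.

5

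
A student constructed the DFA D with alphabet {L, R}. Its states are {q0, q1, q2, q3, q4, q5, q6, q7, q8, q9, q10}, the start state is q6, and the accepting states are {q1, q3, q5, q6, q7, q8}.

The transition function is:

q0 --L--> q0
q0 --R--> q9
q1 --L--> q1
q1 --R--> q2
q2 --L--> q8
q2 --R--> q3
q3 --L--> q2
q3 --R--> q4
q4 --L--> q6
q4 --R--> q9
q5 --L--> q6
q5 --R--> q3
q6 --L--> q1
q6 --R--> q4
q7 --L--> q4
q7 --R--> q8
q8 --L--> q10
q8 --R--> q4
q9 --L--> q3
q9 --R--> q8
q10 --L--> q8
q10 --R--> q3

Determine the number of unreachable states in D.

3

BFS from q6 reaches {q1, q2, q3, q4, q6, q8, q9, q10}; the 3 state(s) q0, q5, q7 are never visited.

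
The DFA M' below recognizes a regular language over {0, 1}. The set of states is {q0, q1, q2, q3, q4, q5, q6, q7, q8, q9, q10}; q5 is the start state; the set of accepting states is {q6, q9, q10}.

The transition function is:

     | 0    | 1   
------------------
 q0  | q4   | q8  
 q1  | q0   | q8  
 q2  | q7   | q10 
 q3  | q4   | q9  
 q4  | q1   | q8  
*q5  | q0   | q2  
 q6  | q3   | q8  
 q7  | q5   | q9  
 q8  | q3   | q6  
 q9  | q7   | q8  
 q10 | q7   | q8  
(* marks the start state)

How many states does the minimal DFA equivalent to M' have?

Initial partition by acceptance: {q6,q9,q10} | {q0,q1,q2,q3,q4,q5,q7,q8}.
Refine {q0,q1,q2,q3,q4,q5,q7,q8} on symbol 1: members go to different blocks, giving {q0,q1,q4,q5} and {q2,q3,q7,q8}.
On input 0, block {q2,q3,q7,q8} splits into {q2,q8} and {q3,q7}.
The partition is now stable with 4 blocks: {q6,q9,q10} | {q0,q1,q4,q5} | {q2,q8} | {q3,q7}.

4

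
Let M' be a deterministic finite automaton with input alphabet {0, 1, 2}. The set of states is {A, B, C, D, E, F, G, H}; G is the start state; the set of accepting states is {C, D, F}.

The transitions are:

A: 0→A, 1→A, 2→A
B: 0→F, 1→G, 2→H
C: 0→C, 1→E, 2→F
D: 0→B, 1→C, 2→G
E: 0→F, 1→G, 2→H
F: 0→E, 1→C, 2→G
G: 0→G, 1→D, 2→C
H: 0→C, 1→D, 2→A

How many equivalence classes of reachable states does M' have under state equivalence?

Start with accepting vs non-accepting: {C,D,F} | {A,B,E,G,H}.
Refine {C,D,F} on symbol 0: members go to different blocks, giving {D,F} and {C}.
On input 0, block {A,B,E,G,H} splits into {A,G} and {B,E} and {H}.
Split {A,G} by δ(·,1) → {A} and {G}.
The partition is now stable with 6 blocks: {D,F} | {A} | {C} | {B,E} | {H} | {G}.

6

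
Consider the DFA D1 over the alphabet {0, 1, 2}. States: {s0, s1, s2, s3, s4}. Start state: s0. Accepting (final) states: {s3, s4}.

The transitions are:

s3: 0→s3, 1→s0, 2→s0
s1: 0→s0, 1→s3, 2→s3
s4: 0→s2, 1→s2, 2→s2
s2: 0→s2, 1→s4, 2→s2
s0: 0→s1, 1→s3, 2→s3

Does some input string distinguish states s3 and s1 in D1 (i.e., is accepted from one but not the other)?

Yes

First remove the unreachable states {s2,s4}; 3 states remain.
P0 = {s3} | {s0,s1}.
The partition is now stable with 2 blocks: {s3} | {s0,s1}.
s3 and s1 end up in different blocks, so they are distinguishable. For instance, the string 'ε' is accepted from only s3.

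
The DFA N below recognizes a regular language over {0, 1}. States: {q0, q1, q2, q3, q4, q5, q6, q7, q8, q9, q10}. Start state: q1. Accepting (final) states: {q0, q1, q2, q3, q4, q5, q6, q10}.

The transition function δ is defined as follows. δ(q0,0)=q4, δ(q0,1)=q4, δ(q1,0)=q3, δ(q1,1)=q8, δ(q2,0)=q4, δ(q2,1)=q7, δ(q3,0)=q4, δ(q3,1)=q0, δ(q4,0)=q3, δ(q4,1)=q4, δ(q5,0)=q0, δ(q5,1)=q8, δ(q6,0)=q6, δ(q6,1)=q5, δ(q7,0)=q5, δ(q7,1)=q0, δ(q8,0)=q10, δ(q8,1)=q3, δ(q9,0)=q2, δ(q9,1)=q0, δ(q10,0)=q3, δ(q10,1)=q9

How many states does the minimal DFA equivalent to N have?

First remove the unreachable states {q6}; 10 states remain.
Start with accepting vs non-accepting: {q0,q1,q2,q3,q4,q5,q10} | {q7,q8,q9}.
On input 1, block {q0,q1,q2,q3,q4,q5,q10} splits into {q1,q2,q5,q10} and {q0,q3,q4}.
No further refinement is possible. Final partition (3 blocks): {q1,q2,q5,q10} | {q7,q8,q9} | {q0,q3,q4}.

3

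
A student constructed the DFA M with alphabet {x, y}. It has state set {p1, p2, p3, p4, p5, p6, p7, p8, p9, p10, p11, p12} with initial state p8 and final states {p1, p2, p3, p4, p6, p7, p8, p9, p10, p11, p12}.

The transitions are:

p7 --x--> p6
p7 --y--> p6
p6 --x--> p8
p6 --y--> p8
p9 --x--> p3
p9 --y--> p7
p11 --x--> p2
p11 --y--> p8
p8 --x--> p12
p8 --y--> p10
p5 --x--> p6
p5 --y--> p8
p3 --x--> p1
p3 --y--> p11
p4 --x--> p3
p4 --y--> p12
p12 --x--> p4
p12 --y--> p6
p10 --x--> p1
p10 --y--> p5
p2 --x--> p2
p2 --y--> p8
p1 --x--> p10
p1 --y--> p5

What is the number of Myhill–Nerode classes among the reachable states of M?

First remove the unreachable states {p7,p9}; 10 states remain.
P0 = {p1,p2,p3,p4,p6,p8,p10,p11,p12} | {p5}.
On input y, block {p1,p2,p3,p4,p6,p8,p10,p11,p12} splits into {p2,p3,p4,p6,p8,p11,p12} and {p1,p10}.
Refine {p2,p3,p4,p6,p8,p11,p12} on symbol x: members go to different blocks, giving {p2,p4,p6,p8,p11,p12} and {p3}.
Split {p2,p4,p6,p8,p11,p12} by δ(·,x) → {p2,p6,p8,p11,p12} and {p4}.
Split {p2,p6,p8,p11,p12} by δ(·,x) → {p2,p6,p8,p11} and {p12}.
On input x, block {p2,p6,p8,p11} splits into {p2,p6,p11} and {p8}.
Split {p2,p6,p11} by δ(·,x) → {p2,p11} and {p6}.
The partition is now stable with 8 blocks: {p2,p11} | {p5} | {p1,p10} | {p3} | {p4} | {p12} | {p8} | {p6}.

8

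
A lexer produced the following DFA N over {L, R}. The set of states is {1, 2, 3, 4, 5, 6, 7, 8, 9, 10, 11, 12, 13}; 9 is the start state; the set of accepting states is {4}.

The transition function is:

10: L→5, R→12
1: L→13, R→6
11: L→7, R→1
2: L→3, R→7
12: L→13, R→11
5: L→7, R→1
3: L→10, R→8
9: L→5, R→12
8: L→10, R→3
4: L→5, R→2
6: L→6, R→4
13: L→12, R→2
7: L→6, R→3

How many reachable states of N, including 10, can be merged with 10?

Every state is reachable, so we keep all 13.
Initial partition by acceptance: {4} | {1,2,3,5,6,7,8,9,10,11,12,13}.
Refine {1,2,3,5,6,7,8,9,10,11,12,13} on symbol R: members go to different blocks, giving {1,2,3,5,7,8,9,10,11,12,13} and {6}.
On input L, block {1,2,3,5,7,8,9,10,11,12,13} splits into {1,2,3,5,8,9,10,11,12,13} and {7}.
Split {1,2,3,5,8,9,10,11,12,13} by δ(·,L) → {1,2,3,8,9,10,12,13} and {5,11}.
Split {1,2,3,8,9,10,12,13} by δ(·,L) → {1,2,3,8,12,13} and {9,10}.
On input L, block {1,2,3,8,12,13} splits into {1,2,12,13} and {3,8}.
Split {1,2,12,13} by δ(·,L) → {1,12,13} and {2}.
Split {1,12,13} by δ(·,R) → {1} and {12} and {13}.
No further refinement is possible. Final partition (10 blocks): {4} | {1} | {6} | {7} | {5,11} | {9,10} | {3,8} | {2} | {12} | {13}.
State 10 belongs to the block {9,10}, which has 2 states.

2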